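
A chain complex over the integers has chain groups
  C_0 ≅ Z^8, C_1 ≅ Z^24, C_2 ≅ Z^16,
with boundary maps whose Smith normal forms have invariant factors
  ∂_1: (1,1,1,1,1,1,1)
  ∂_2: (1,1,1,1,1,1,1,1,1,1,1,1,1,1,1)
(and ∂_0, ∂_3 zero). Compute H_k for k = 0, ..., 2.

H_0: b_0 = 8 − 0 − 7 = 1; torsion from ∂_1 factors > 1: none. So H_0 = Z.
H_1: b_1 = 24 − 7 − 15 = 2; torsion from ∂_2 factors > 1: none. So H_1 = Z^2.
H_2: b_2 = 16 − 15 − 0 = 1; torsion from ∂_3 factors > 1: none. So H_2 = Z.

H_0 = Z,  H_1 = Z^2,  H_2 = Z.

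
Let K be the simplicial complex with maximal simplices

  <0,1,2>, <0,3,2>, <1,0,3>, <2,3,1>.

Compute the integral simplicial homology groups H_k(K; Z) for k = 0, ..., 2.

We work with the vertex ordering 0 < 1 < 2 < 3. The simplices of K, each written with vertices in increasing order, are:

  0-simplices (4): [0], [1], [2], [3]
  1-simplices (6): [0,1], [0,2], [0,3], [1,2], [1,3], [2,3]
  2-simplices (4): [0,1,2], [0,1,3], [0,2,3], [1,2,3]

Hence C_0 ≅ Z^4, C_1 ≅ Z^6, C_2 ≅ Z^4.

Boundary ∂_1: C_1 → C_0 is given by ∂[p,q] = [q] − [p]. For instance
  ∂[2,3] = [3] − [2].
This gives a 4×6 integer matrix of rank 3; reducing to Smith normal form yields diagonal entries (1,1,1).

Boundary ∂_2: C_2 → C_1 maps a triangle to the signed sum of its edges. For instance
  ∂[0,1,3] = [1,3] − [0,3] + [0,1],
  ∂[0,2,3] = [2,3] − [0,3] + [0,2].
The 6×4 boundary matrix has rank 3 and Smith normal form diag(1,1,1).

Computing H_k = (kernel of ∂_k) / (image of ∂_{k+1}):

  H_0: rank C_0 − rank ∂_1 = 4 − 3 = 1, and the invariant factors of ∂_1 are all 1, so H_0 = Z.
  H_1: rank ker ∂_1 − rank ∂_2 = (6 − 3) − 3 = 0, and the invariant factors of ∂_2 are all 1, so H_1 = 0.
  H_2: rank ker ∂_2 − rank ∂_3 = (4 − 3) − 0 = 1, and there is no ∂_3, so H_2 = Z.

H_0 = Z,  H_1 = 0,  H_2 = Z.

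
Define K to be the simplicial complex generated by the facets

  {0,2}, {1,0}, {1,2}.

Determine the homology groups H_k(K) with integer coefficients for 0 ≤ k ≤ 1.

H_0 ≅ Z,  H_1 ≅ Z.

We work with the vertex ordering 0 < 1 < 2. The simplices of K, each written with vertices in increasing order, are:

  0-simplices (3): [0], [1], [2]
  1-simplices (3): [0,1], [0,2], [1,2]

so the chain groups are C_0 ≅ Z^3, C_1 ≅ Z^3.

∂_1: C_1 → C_0 sends each edge [p,q] (with p < q) to q − p.
The resulting 3×3 matrix has rank 2, and its Smith normal form has invariant factors (1,1).

Reading off H_k = ker ∂_k / im ∂_{k+1}:

  H_0: rank C_0 − rank ∂_1 = 3 − 2 = 1, and the invariant factors of ∂_1 are all 1, so H_0 = Z.
  H_1: rank ker ∂_1 − rank ∂_2 = (3 − 2) − 0 = 1, and there is no ∂_2, so H_1 = Z.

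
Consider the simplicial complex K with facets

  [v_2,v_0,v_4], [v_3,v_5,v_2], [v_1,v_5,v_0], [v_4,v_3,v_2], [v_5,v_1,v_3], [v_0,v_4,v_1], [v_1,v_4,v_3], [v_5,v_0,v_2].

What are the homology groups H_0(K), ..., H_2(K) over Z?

H_0 ≅ Z,  H_1 = 0,  H_2 ≅ Z.

Order the vertices as v_0 < v_1 < v_2 < v_3 < v_4 < v_5. Listing each simplex with vertices in this order, K has dimension 2 with simplices:

  0-simplices (6): [v_0], [v_1], [v_2], [v_3], [v_4], [v_5]
  1-simplices (12): [v_0,v_1], [v_0,v_2], [v_0,v_4], [v_0,v_5], [v_1,v_3], [v_1,v_4], [v_1,v_5], [v_2,v_3], [v_2,v_4], [v_2,v_5], [v_3,v_4], [v_3,v_5]
  2-simplices (8): [v_0,v_1,v_4], [v_0,v_1,v_5], [v_0,v_2,v_4], [v_0,v_2,v_5], [v_1,v_3,v_4], [v_1,v_3,v_5], [v_2,v_3,v_4], [v_2,v_3,v_5]

so the chain groups are C_0 ≅ Z^6, C_1 ≅ Z^12, C_2 ≅ Z^8.

The boundary map ∂_1: C_1 → C_0 maps an edge to its endpoints' difference, ∂[p,q] = q − p. For instance
  ∂[v_2,v_5] = [v_5] − [v_2].
This gives a 6×12 integer matrix of rank 5; reducing to Smith normal form yields diagonal entries (1,1,1,1,1).

The boundary map ∂_2: C_2 → C_1 maps a triangle to the signed sum of its edges. For instance
  ∂[v_1,v_3,v_4] = [v_3,v_4] − [v_1,v_4] + [v_1,v_3],
  ∂[v_0,v_1,v_4] = [v_1,v_4] − [v_0,v_4] + [v_0,v_1].
As a 12×8 matrix over Z this has rank 7, with invariant factors (1,1,1,1,1,1,1).

Reading off H_k = ker ∂_k / im ∂_{k+1}:

  H_0: rank C_0 − rank ∂_1 = 6 − 5 = 1, and the invariant factors of ∂_1 are all 1, so H_0 ≅ Z.
  H_1: rank ker ∂_1 − rank ∂_2 = (12 − 5) − 7 = 0, and the invariant factors of ∂_2 are all 1, so H_1 ≅ 0.
  H_2: rank ker ∂_2 − rank ∂_3 = (8 − 7) − 0 = 1, and there is no ∂_3, so H_2 ≅ Z.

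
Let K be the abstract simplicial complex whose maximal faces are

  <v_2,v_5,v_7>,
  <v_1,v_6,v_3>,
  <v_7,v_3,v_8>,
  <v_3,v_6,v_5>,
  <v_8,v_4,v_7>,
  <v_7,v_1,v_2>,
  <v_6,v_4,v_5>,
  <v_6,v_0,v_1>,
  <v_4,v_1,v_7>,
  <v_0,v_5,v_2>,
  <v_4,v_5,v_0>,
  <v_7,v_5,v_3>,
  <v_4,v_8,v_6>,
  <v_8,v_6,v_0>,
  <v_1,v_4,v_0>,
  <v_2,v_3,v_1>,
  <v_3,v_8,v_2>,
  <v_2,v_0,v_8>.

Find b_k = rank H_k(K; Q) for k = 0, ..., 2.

b_0 = 1, b_1 = 1, b_2 = 0.

Fix the vertex order v_0 < v_1 < v_2 < v_3 < v_4 < v_5 < v_6 < v_7 < v_8 and write every simplex with vertices in increasing order. Then dim K = 2 and the simplices of K are:

  0-simplices (9): [v_0], [v_1], [v_2], [v_3], [v_4], [v_5], [v_6], [v_7], [v_8]
  1-simplices (27): (27 of them)
  2-simplices (18): (18 of them)

so the chain groups are C_0 ≅ Z^9, C_1 ≅ Z^27, C_2 ≅ Z^18.

Boundary ∂_1: C_1 → C_0 is given by ∂[p,q] = [q] − [p].
The resulting 9×27 matrix has rank 8, and its Smith normal form has invariant factors (1,1,1,1,1,1,1,1).

∂_2: C_2 → C_1 sends each 2-simplex [p,q,r] to [q,r] − [p,r] + [p,q]. For instance
  ∂[v_0,v_1,v_6] = [v_1,v_6] − [v_0,v_6] + [v_0,v_1],
  ∂[v_0,v_1,v_4] = [v_1,v_4] − [v_0,v_4] + [v_0,v_1].
As a 27×18 matrix over Z this has rank 18, with invariant factors (1,1,1,1,1,1,1,1,1,1,1,1,1,1,1,1,1,2).

Now H_k = ker ∂_k / im ∂_{k+1}, so:

  H_0: rank C_0 − rank ∂_1 = 9 − 8 = 1, and the invariant factors of ∂_1 are all 1, so H_0 = Z.
  H_1: rank ker ∂_1 − rank ∂_2 = (27 − 8) − 18 = 1, and ∂_2 has invariant factor 2 > 1, so H_1 = Z × Z/2.
  H_2: rank ker ∂_2 − rank ∂_3 = (18 − 18) − 0 = 0, and there is no ∂_3, so H_2 = 0.

Hence the Betti numbers are b_0 = 1, b_1 = 1, b_2 = 0.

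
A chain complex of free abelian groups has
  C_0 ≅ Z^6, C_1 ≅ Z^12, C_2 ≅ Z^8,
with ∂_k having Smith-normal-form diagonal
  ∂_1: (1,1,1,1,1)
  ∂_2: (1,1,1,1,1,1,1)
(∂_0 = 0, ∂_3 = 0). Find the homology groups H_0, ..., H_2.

H_0: b_0 = 6 − 0 − 5 = 1; torsion from ∂_1 factors > 1: none. So H_0 ≅ Z.
H_1: b_1 = 12 − 5 − 7 = 0; torsion from ∂_2 factors > 1: none. So H_1 ≅ 0.
H_2: b_2 = 8 − 7 − 0 = 1; torsion from ∂_3 factors > 1: none. So H_2 ≅ Z.

H_0 ≅ Z,  H_1 = 0,  H_2 ≅ Z.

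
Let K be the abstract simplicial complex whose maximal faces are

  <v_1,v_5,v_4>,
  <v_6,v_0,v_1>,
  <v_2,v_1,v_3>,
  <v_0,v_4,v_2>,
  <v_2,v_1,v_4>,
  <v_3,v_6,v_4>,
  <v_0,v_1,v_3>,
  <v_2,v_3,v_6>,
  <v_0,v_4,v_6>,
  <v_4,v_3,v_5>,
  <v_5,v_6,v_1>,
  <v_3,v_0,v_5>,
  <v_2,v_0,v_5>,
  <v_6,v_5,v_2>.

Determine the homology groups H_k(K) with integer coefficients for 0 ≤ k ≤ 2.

H_0 = Z,  H_1 = Z^2,  H_2 = Z.

Fix the vertex order v_0 < v_1 < v_2 < v_3 < v_4 < v_5 < v_6 and write every simplex with vertices in increasing order. Then dim K = 2 and the simplices of K are:

  0-simplices (7): [v_0], [v_1], [v_2], [v_3], [v_4], [v_5], [v_6]
  1-simplices (21): (21 of them)
  2-simplices (14): (14 of them)

giving chain groups C_0 ≅ Z^7, C_1 ≅ Z^21, C_2 ≅ Z^14.

Boundary ∂_1: C_1 → C_0 sends each edge [p,q] (with p < q) to q − p. For instance
  ∂[v_0,v_4] = [v_4] − [v_0].
The resulting 7×21 matrix has rank 6, and its Smith normal form has invariant factors (1,1,1,1,1,1).

Boundary ∂_2: C_2 → C_1 maps a triangle to the signed sum of its edges. For instance
  ∂[v_2,v_5,v_6] = [v_5,v_6] − [v_2,v_6] + [v_2,v_5],
  ∂[v_0,v_2,v_4] = [v_2,v_4] − [v_0,v_4] + [v_0,v_2].
This gives a 21×14 integer matrix of rank 13; reducing to Smith normal form yields diagonal entries (1,1,1,1,1,1,1,1,1,1,1,1,1).

Now H_k = ker ∂_k / im ∂_{k+1}, so:

  H_0: rank C_0 − rank ∂_1 = 7 − 6 = 1, and the invariant factors of ∂_1 are all 1, so H_0 = Z.
  H_1: rank ker ∂_1 − rank ∂_2 = (21 − 6) − 13 = 2, and the invariant factors of ∂_2 are all 1, so H_1 = Z^2.
  H_2: rank ker ∂_2 − rank ∂_3 = (14 − 13) − 0 = 1, and there is no ∂_3, so H_2 = Z.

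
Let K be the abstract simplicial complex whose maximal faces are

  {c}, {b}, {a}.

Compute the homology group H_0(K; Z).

K has 3 vertices.
rank ∂_0 = 0, rank ∂_1 = 0 ⇒ b_0 = 3 − 0 − 0 = 3. So H_0 ≅ Z^3.

H_0 = Z^3.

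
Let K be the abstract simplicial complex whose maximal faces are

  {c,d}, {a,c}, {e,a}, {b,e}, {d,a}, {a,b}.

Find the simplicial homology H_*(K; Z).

H_0 ≅ Z,  H_1 ≅ Z^2.

K has 5 vertices, 6 edges.
rank ∂_0 = 0, rank ∂_1 = 4 ⇒ b_0 = 5 − 0 − 4 = 1; all invariant factors of ∂_1 are 1 so no torsion. So H_0 = Z.
rank ∂_1 = 4, rank ∂_2 = 0 ⇒ b_1 = 6 − 4 − 0 = 2. So H_1 = Z^2.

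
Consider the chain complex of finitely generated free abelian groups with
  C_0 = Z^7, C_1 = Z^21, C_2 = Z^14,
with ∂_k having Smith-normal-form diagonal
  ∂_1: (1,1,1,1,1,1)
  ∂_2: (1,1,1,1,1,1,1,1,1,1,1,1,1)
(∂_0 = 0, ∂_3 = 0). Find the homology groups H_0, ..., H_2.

H_0 ≅ Z,  H_1 ≅ Z^2,  H_2 ≅ Z.

H_0: b_0 = 7 − 0 − 6 = 1; torsion from ∂_1 factors > 1: none. So H_0 ≅ Z.
H_1: b_1 = 21 − 6 − 13 = 2; torsion from ∂_2 factors > 1: none. So H_1 ≅ Z^2.
H_2: b_2 = 14 − 13 − 0 = 1; torsion from ∂_3 factors > 1: none. So H_2 ≅ Z.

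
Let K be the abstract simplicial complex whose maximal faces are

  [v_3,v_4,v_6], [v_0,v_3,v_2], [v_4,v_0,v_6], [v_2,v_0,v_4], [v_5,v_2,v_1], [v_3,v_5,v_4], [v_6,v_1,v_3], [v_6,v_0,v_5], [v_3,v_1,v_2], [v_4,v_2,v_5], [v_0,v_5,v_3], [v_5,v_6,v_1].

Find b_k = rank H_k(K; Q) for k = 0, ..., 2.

b_0 = 1, b_1 = 0, b_2 = 0.

Take the total order v_0 < v_1 < v_2 < v_3 < v_4 < v_5 < v_6 on the vertex set. Then K (dimension 2) consists of the simplices:

  0-simplices (7): [v_0], [v_1], [v_2], [v_3], [v_4], [v_5], [v_6]
  1-simplices (18): (18 of them)
  2-simplices (12): (12 of them)

giving chain groups C_0 ≅ Z^7, C_1 ≅ Z^18, C_2 ≅ Z^12.

Boundary ∂_1: C_1 → C_0 is given by ∂[p,q] = [q] − [p].
This gives a 7×18 integer matrix of rank 6; reducing to Smith normal form yields diagonal entries (1,1,1,1,1,1).

The boundary map ∂_2: C_2 → C_1 sends each 2-simplex [p,q,r] to [q,r] − [p,r] + [p,q]. For instance
  ∂[v_1,v_5,v_6] = [v_5,v_6] − [v_1,v_6] + [v_1,v_5],
  ∂[v_1,v_3,v_6] = [v_3,v_6] − [v_1,v_6] + [v_1,v_3].
This gives a 18×12 integer matrix of rank 12; reducing to Smith normal form yields diagonal entries (1,1,1,1,1,1,1,1,1,1,1,2).

Computing H_k = (kernel of ∂_k) / (image of ∂_{k+1}):

  H_0: rank C_0 − rank ∂_1 = 7 − 6 = 1, and the invariant factors of ∂_1 are all 1, so H_0 ≅ Z.
  H_1: rank ker ∂_1 − rank ∂_2 = (18 − 6) − 12 = 0, and ∂_2 has invariant factor 2 > 1, so H_1 ≅ Z/2.
  H_2: rank ker ∂_2 − rank ∂_3 = (12 − 12) − 0 = 0, and there is no ∂_3, so H_2 ≅ 0.

(K is a triangulation of the real projective plane RP^2.)

Hence the Betti numbers are b_0 = 1, b_1 = 0, b_2 = 0.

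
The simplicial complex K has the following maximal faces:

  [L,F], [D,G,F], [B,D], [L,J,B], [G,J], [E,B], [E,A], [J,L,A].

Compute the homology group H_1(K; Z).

We work with the vertex ordering A < B < D < E < F < G < J < L. The simplices of K, each written with vertices in increasing order, are:

  0-simplices (8): A, B, D, E, F, G, J, L
  1-simplices (13): AE, AJ, AL, BD, BE, BJ, BL, DF, DG, FG, FL, GJ, JL
  2-simplices (3): AJL, BJL, DFG

Hence C_0 ≅ Z^8, C_1 ≅ Z^13, C_2 ≅ Z^3.

∂_1: C_1 → C_0 sends each edge [p,q] (with p < q) to q − p. For instance
  ∂FG = G − F.
As a 8×13 matrix over Z this has rank 7, with invariant factors (1,1,1,1,1,1,1).

∂_2: C_2 → C_1 sends each 2-simplex [p,q,r] to [q,r] − [p,r] + [p,q]. For instance
  ∂BJL = JL − BL + BJ,
  ∂AJL = JL − AL + AJ.
The 13×3 boundary matrix has rank 3 and Smith normal form diag(1,1,1).

Reading off H_k = ker ∂_k / im ∂_{k+1}:

  H_1: rank ker ∂_1 − rank ∂_2 = (13 − 7) − 3 = 3, and the invariant factors of ∂_2 are all 1, so H_1 ≅ Z^3.

H_1 ≅ Z^3.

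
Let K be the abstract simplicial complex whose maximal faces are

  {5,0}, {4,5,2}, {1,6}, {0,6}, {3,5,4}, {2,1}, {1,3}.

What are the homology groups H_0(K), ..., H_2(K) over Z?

Take the total order 0 < 1 < 2 < 3 < 4 < 5 < 6 on the vertex set. Then K (dimension 2) consists of the simplices:

  0-simplices (7): [0], [1], [2], [3], [4], [5], [6]
  1-simplices (10): [0,5], [0,6], [1,2], [1,3], [1,6], [2,4], [2,5], [3,4], [3,5], [4,5]
  2-simplices (2): [2,4,5], [3,4,5]

so the chain groups are C_0 ≅ Z^7, C_1 ≅ Z^10, C_2 ≅ Z^2.

∂_1: C_1 → C_0 maps an edge to its endpoints' difference, ∂[p,q] = q − p.
The resulting 7×10 matrix has rank 6, and its Smith normal form has invariant factors (1,1,1,1,1,1).

∂_2: C_2 → C_1 sends each 2-simplex [p,q,r] to [q,r] − [p,r] + [p,q]. For instance
  ∂[3,4,5] = [4,5] − [3,5] + [3,4],
  ∂[2,4,5] = [4,5] − [2,5] + [2,4].
The 10×2 boundary matrix has rank 2 and Smith normal form diag(1,1).

Reading off H_k = ker ∂_k / im ∂_{k+1}:

  H_0: rank C_0 − rank ∂_1 = 7 − 6 = 1, and the invariant factors of ∂_1 are all 1, so H_0 ≅ Z.
  H_1: rank ker ∂_1 − rank ∂_2 = (10 − 6) − 2 = 2, and the invariant factors of ∂_2 are all 1, so H_1 ≅ Z^2.
  H_2: rank ker ∂_2 − rank ∂_3 = (2 − 2) − 0 = 0, and there is no ∂_3, so H_2 ≅ 0.

H_0 ≅ Z,  H_1 ≅ Z^2,  H_2 = 0.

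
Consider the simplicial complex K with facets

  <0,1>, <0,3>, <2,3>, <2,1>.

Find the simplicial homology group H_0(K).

H_0 ≅ Z.

Fix the vertex order 0 < 1 < 2 < 3 and write every simplex with vertices in increasing order. Then dim K = 1 and the simplices of K are:

  0-simplices (4): [0], [1], [2], [3]
  1-simplices (4): [0,1], [0,3], [1,2], [2,3]

so the chain groups are C_0 ≅ Z^4, C_1 ≅ Z^4.

∂_1: C_1 → C_0 is given by ∂[p,q] = [q] − [p].
The 4×4 boundary matrix has rank 3 and Smith normal form diag(1,1,1).

From H_k ≅ ker(∂_k) / im(∂_{k+1}) we obtain:

  H_0: rank C_0 − rank ∂_1 = 4 − 3 = 1, and the invariant factors of ∂_1 are all 1, so H_0 = Z.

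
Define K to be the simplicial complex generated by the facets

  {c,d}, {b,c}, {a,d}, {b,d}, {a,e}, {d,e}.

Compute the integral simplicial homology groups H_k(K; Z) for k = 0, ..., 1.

We work with the vertex ordering a < b < c < d < e. The simplices of K, each written with vertices in increasing order, are:

  0-simplices (5): a, b, c, d, e
  1-simplices (6): ad, ae, bc, bd, cd, de

giving chain groups C_0 ≅ Z^5, C_1 ≅ Z^6.

The boundary map ∂_1: C_1 → C_0 is given by ∂[p,q] = [q] − [p]. For instance
  ∂ad = d − a.
The 5×6 boundary matrix has rank 4 and Smith normal form diag(1,1,1,1).

Reading off H_k = ker ∂_k / im ∂_{k+1}:

  H_0: rank C_0 − rank ∂_1 = 5 − 4 = 1, and the invariant factors of ∂_1 are all 1, so H_0 ≅ Z.
  H_1: rank ker ∂_1 − rank ∂_2 = (6 − 4) − 0 = 2, and there is no ∂_2, so H_1 ≅ Z^2.

H_0 ≅ Z,  H_1 ≅ Z^2.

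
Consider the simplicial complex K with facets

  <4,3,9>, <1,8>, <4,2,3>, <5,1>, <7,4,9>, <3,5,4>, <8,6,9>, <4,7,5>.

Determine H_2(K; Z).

H_2 = 0.

Take the total order 1 < 2 < 3 < 4 < 5 < 6 < 7 < 8 < 9 on the vertex set. Then K (dimension 2) consists of the simplices:

  0-simplices (9): [1], [2], [3], [4], [5], [6], [7], [8], [9]
  1-simplices (15): [1,5], [1,8], [2,3], [2,4], [3,4], [3,5], [3,9], [4,5], [4,7], [4,9], [5,7], [6,8], [6,9], [7,9], [8,9]
  2-simplices (6): [2,3,4], [3,4,5], [3,4,9], [4,5,7], [4,7,9], [6,8,9]

giving chain groups C_0 ≅ Z^9, C_1 ≅ Z^15, C_2 ≅ Z^6.

Boundary ∂_1: C_1 → C_0 sends each edge [p,q] (with p < q) to q − p.
This gives a 9×15 integer matrix of rank 8; reducing to Smith normal form yields diagonal entries (1,1,1,1,1,1,1,1).

The boundary map ∂_2: C_2 → C_1 sends each 2-simplex [p,q,r] to [q,r] − [p,r] + [p,q]. For instance
  ∂[3,4,5] = [4,5] − [3,5] + [3,4],
  ∂[3,4,9] = [4,9] − [3,9] + [3,4].
This gives a 15×6 integer matrix of rank 6; reducing to Smith normal form yields diagonal entries (1,1,1,1,1,1).

From H_k ≅ ker(∂_k) / im(∂_{k+1}) we obtain:

  H_2: rank ker ∂_2 − rank ∂_3 = (6 − 6) − 0 = 0, and there is no ∂_3, so H_2 ≅ 0.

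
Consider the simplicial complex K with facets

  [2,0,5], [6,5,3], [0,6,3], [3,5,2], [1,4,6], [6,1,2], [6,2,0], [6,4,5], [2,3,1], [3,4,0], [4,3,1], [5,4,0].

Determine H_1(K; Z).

H_1 ≅ Z/2Z.

We work with the vertex ordering 0 < 1 < 2 < 3 < 4 < 5 < 6. The simplices of K, each written with vertices in increasing order, are:

  0-simplices (7): [0], [1], [2], [3], [4], [5], [6]
  1-simplices (18): [0,2], [0,3], [0,4], [0,5], [0,6], [1,2], [1,3], [1,4], [1,6], [2,3], [2,5], [2,6], [3,4], [3,5], [3,6], [4,5], [4,6], [5,6]
  2-simplices (12): [0,2,5], [0,2,6], [0,3,4], [0,3,6], [0,4,5], [1,2,3], [1,2,6], [1,3,4], [1,4,6], [2,3,5], [3,5,6], [4,5,6]

so the chain groups are C_0 ≅ Z^7, C_1 ≅ Z^18, C_2 ≅ Z^12.

∂_1: C_1 → C_0 is given by ∂[p,q] = [q] − [p]. For instance
  ∂[1,2] = [2] − [1].
As a 7×18 matrix over Z this has rank 6, with invariant factors (1,1,1,1,1,1).

Boundary ∂_2: C_2 → C_1 maps a triangle to the signed sum of its edges. For instance
  ∂[0,4,5] = [4,5] − [0,5] + [0,4],
  ∂[3,5,6] = [5,6] − [3,6] + [3,5].
As a 18×12 matrix over Z this has rank 12, with invariant factors (1,1,1,1,1,1,1,1,1,1,1,2).

Now H_k = ker ∂_k / im ∂_{k+1}, so:

  H_1: rank ker ∂_1 − rank ∂_2 = (18 − 6) − 12 = 0, and ∂_2 has invariant factor 2 > 1, so H_1 ≅ Z/2Z.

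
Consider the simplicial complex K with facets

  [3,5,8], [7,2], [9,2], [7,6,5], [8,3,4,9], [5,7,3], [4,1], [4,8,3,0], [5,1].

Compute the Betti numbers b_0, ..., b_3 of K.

Order the vertices as 0 < 1 < 2 < 3 < 4 < 5 < 6 < 7 < 8 < 9. Listing each simplex with vertices in this order, K has dimension 3 with simplices:

  0-simplices (10): [0], [1], [2], [3], [4], [5], [6], [7], [8], [9]
  1-simplices (19): [0,3], [0,4], [0,8], [1,4], [1,5], [2,7], [2,9], [3,4], [3,5], [3,7], [3,8], [3,9], [4,8], [4,9], [5,6], [5,7], [5,8], [6,7], [8,9]
  2-simplices (10): [0,3,4], [0,3,8], [0,4,8], [3,4,8], [3,4,9], [3,5,7], [3,5,8], [3,8,9], [4,8,9], [5,6,7]
  3-simplices (2): [0,3,4,8], [3,4,8,9]

so the chain groups are C_0 ≅ Z^10, C_1 ≅ Z^19, C_2 ≅ Z^10, C_3 ≅ Z^2.

The boundary map ∂_1: C_1 → C_0 maps an edge to its endpoints' difference, ∂[p,q] = q − p.
This gives a 10×19 integer matrix of rank 9; reducing to Smith normal form yields diagonal entries (1,1,1,1,1,1,1,1,1).

Boundary ∂_2: C_2 → C_1 sends each 2-simplex [p,q,r] to [q,r] − [p,r] + [p,q]. For instance
  ∂[5,6,7] = [6,7] − [5,7] + [5,6],
  ∂[0,3,8] = [3,8] − [0,8] + [0,3].
The 19×10 boundary matrix has rank 8 and Smith normal form diag(1,1,1,1,1,1,1,1).

Boundary ∂_3: C_3 → C_2 sends each 3-simplex σ to the alternating sum Σ_i (−1)^i (σ with its i-th vertex removed). For instance
  ∂[0,3,4,8] = [3,4,8] − [0,4,8] + [0,3,8] − [0,3,4],
  ∂[3,4,8,9] = [4,8,9] − [3,8,9] + [3,4,9] − [3,4,8].
As a 10×2 matrix over Z this has rank 2, with invariant factors (1,1).

Now H_k = ker ∂_k / im ∂_{k+1}, so:

  H_0: rank C_0 − rank ∂_1 = 10 − 9 = 1, and the invariant factors of ∂_1 are all 1, so H_0 ≅ Z.
  H_1: rank ker ∂_1 − rank ∂_2 = (19 − 9) − 8 = 2, and the invariant factors of ∂_2 are all 1, so H_1 ≅ Z^2.
  H_2: rank ker ∂_2 − rank ∂_3 = (10 − 8) − 2 = 0, and the invariant factors of ∂_3 are all 1, so H_2 ≅ 0.
  H_3: rank ker ∂_3 − rank ∂_4 = (2 − 2) − 0 = 0, and there is no ∂_4, so H_3 ≅ 0.

Hence the Betti numbers are b_0 = 1, b_1 = 2, b_2 = 0, b_3 = 0.

b_0 = 1, b_1 = 2, b_2 = 0, b_3 = 0.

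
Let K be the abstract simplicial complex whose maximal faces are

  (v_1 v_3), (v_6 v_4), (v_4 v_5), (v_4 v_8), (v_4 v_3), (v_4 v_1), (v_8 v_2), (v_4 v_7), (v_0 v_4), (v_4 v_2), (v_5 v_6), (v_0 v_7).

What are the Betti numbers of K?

b_0 = 1, b_1 = 4.

Fix the vertex order v_0 < v_1 < v_2 < v_3 < v_4 < v_5 < v_6 < v_7 < v_8 and write every simplex with vertices in increasing order. Then dim K = 1 and the simplices of K are:

  0-simplices (9): [v_0], [v_1], [v_2], [v_3], [v_4], [v_5], [v_6], [v_7], [v_8]
  1-simplices (12): [v_0,v_4], [v_0,v_7], [v_1,v_3], [v_1,v_4], [v_2,v_4], [v_2,v_8], [v_3,v_4], [v_4,v_5], [v_4,v_6], [v_4,v_7], [v_4,v_8], [v_5,v_6]

giving chain groups C_0 ≅ Z^9, C_1 ≅ Z^12.

Boundary ∂_1: C_1 → C_0 is given by ∂[p,q] = [q] − [p].
The 9×12 boundary matrix has rank 8 and Smith normal form diag(1,1,1,1,1,1,1,1).

From H_k ≅ ker(∂_k) / im(∂_{k+1}) we obtain:

  H_0: rank C_0 − rank ∂_1 = 9 − 8 = 1, and the invariant factors of ∂_1 are all 1, so H_0 ≅ Z.
  H_1: rank ker ∂_1 − rank ∂_2 = (12 − 8) − 0 = 4, and there is no ∂_2, so H_1 ≅ Z^4.

(K is a triangulation of a wedge of 4 circles.)

Hence the Betti numbers are b_0 = 1, b_1 = 4.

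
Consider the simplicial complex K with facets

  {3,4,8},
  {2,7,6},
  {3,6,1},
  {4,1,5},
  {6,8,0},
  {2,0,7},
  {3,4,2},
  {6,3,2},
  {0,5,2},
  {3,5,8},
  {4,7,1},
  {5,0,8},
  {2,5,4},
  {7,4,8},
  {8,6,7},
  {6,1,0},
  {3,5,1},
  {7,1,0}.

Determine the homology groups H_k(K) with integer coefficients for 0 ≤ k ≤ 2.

H_0 = Z,  H_1 = Z ⊕ Z/2Z,  H_2 = 0.

We work with the vertex ordering 0 < 1 < 2 < 3 < 4 < 5 < 6 < 7 < 8. The simplices of K, each written with vertices in increasing order, are:

  0-simplices (9): [0], [1], [2], [3], [4], [5], [6], [7], [8]
  1-simplices (27): (27 of them)
  2-simplices (18): [0,1,6], [0,1,7], [0,2,5], [0,2,7], [0,5,8], [0,6,8], [1,3,5], [1,3,6], [1,4,5], [1,4,7], [2,3,4], [2,3,6], [2,4,5], [2,6,7], [3,4,8], [3,5,8], [4,7,8], [6,7,8]

giving chain groups C_0 ≅ Z^9, C_1 ≅ Z^27, C_2 ≅ Z^18.

∂_1: C_1 → C_0 maps an edge to its endpoints' difference, ∂[p,q] = q − p. For instance
  ∂[0,6] = [6] − [0].
The 9×27 boundary matrix has rank 8 and Smith normal form diag(1,1,1,1,1,1,1,1).

Boundary ∂_2: C_2 → C_1 sends each 2-simplex [p,q,r] to [q,r] − [p,r] + [p,q]. For instance
  ∂[4,7,8] = [7,8] − [4,8] + [4,7],
  ∂[0,2,7] = [2,7] − [0,7] + [0,2].
The 27×18 boundary matrix has rank 18 and Smith normal form diag(1,1,1,1,1,1,1,1,1,1,1,1,1,1,1,1,1,2).

Now H_k = ker ∂_k / im ∂_{k+1}, so:

  H_0: rank C_0 − rank ∂_1 = 9 − 8 = 1, and the invariant factors of ∂_1 are all 1, so H_0 ≅ Z.
  H_1: rank ker ∂_1 − rank ∂_2 = (27 − 8) − 18 = 1, and ∂_2 has invariant factor 2 > 1, so H_1 ≅ Z ⊕ Z/2Z.
  H_2: rank ker ∂_2 − rank ∂_3 = (18 − 18) − 0 = 0, and there is no ∂_3, so H_2 ≅ 0.

As a check, the Euler characteristic is 9 − 27 + 18 = 0, which agrees with 1 − 1 + 0 = 0.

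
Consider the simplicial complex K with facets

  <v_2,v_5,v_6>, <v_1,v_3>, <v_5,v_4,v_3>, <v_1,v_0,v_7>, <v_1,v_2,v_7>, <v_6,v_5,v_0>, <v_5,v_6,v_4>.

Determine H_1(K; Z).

H_1 = Z^2.

We work with the vertex ordering v_0 < v_1 < v_2 < v_3 < v_4 < v_5 < v_6 < v_7. The simplices of K, each written with vertices in increasing order, are:

  0-simplices (8): [v_0], [v_1], [v_2], [v_3], [v_4], [v_5], [v_6], [v_7]
  1-simplices (15): (15 of them)
  2-simplices (6): [v_0,v_1,v_7], [v_0,v_5,v_6], [v_1,v_2,v_7], [v_2,v_5,v_6], [v_3,v_4,v_5], [v_4,v_5,v_6]

Hence C_0 ≅ Z^8, C_1 ≅ Z^15, C_2 ≅ Z^6.

∂_1: C_1 → C_0 is given by ∂[p,q] = [q] − [p]. For instance
  ∂[v_2,v_6] = [v_6] − [v_2].
As a 8×15 matrix over Z this has rank 7, with invariant factors (1,1,1,1,1,1,1).

∂_2: C_2 → C_1 acts by ∂[p,q,r] = [q,r] − [p,r] + [p,q]. For instance
  ∂[v_0,v_1,v_7] = [v_1,v_7] − [v_0,v_7] + [v_0,v_1],
  ∂[v_4,v_5,v_6] = [v_5,v_6] − [v_4,v_6] + [v_4,v_5].
The 15×6 boundary matrix has rank 6 and Smith normal form diag(1,1,1,1,1,1).

Computing H_k = (kernel of ∂_k) / (image of ∂_{k+1}):

  H_1: rank ker ∂_1 − rank ∂_2 = (15 − 7) − 6 = 2, and the invariant factors of ∂_2 are all 1, so H_1 = Z^2.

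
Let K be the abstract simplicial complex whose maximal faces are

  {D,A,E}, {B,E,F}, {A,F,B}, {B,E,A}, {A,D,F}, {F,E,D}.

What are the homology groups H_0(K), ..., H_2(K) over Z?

H_0 ≅ Z,  H_1 = 0,  H_2 ≅ Z.

We work with the vertex ordering A < B < D < E < F. The simplices of K, each written with vertices in increasing order, are:

  0-simplices (5): A, B, D, E, F
  1-simplices (9): AB, AD, AE, AF, BE, BF, DE, DF, EF
  2-simplices (6): ABE, ABF, ADE, ADF, BEF, DEF

so the chain groups are C_0 ≅ Z^5, C_1 ≅ Z^9, C_2 ≅ Z^6.

∂_1: C_1 → C_0 is given by ∂[p,q] = [q] − [p].
As a 5×9 matrix over Z this has rank 4, with invariant factors (1,1,1,1).

Boundary ∂_2: C_2 → C_1 sends each 2-simplex [p,q,r] to [q,r] − [p,r] + [p,q]. For instance
  ∂ADF = DF − AF + AD,
  ∂DEF = EF − DF + DE.
This gives a 9×6 integer matrix of rank 5; reducing to Smith normal form yields diagonal entries (1,1,1,1,1).

Now H_k = ker ∂_k / im ∂_{k+1}, so:

  H_0: rank C_0 − rank ∂_1 = 5 − 4 = 1, and the invariant factors of ∂_1 are all 1, so H_0 = Z.
  H_1: rank ker ∂_1 − rank ∂_2 = (9 − 4) − 5 = 0, and the invariant factors of ∂_2 are all 1, so H_1 = 0.
  H_2: rank ker ∂_2 − rank ∂_3 = (6 − 5) − 0 = 1, and there is no ∂_3, so H_2 = Z.

(K is a triangulation of the 2-sphere S^2.)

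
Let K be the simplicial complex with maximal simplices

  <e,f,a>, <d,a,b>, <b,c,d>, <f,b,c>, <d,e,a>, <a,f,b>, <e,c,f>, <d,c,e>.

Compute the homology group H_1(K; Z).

K has 6 vertices, 12 edges, 8 triangles.
rank ∂_1 = 5, rank ∂_2 = 7 ⇒ b_1 = 12 − 5 − 7 = 0; all invariant factors of ∂_2 are 1 so no torsion. So H_1 = 0.

H_1 ≅ 0.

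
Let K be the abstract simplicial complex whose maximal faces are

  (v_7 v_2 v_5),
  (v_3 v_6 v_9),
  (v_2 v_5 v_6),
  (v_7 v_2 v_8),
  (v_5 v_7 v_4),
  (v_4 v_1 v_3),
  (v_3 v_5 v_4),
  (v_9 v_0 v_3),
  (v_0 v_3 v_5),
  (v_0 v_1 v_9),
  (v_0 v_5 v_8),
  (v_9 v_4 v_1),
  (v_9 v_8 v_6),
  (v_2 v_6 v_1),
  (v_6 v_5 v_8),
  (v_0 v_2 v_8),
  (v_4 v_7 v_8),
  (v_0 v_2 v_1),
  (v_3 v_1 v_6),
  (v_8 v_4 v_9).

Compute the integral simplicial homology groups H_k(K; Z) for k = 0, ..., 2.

We work with the vertex ordering v_0 < v_1 < v_2 < v_3 < v_4 < v_5 < v_6 < v_7 < v_8 < v_9. The simplices of K, each written with vertices in increasing order, are:

  0-simplices (10): [v_0], [v_1], [v_2], [v_3], [v_4], [v_5], [v_6], [v_7], [v_8], [v_9]
  1-simplices (30): (30 of them)
  2-simplices (20): (20 of them)

giving chain groups C_0 ≅ Z^10, C_1 ≅ Z^30, C_2 ≅ Z^20.

Boundary ∂_1: C_1 → C_0 is given by ∂[p,q] = [q] − [p]. For instance
  ∂[v_3,v_5] = [v_5] − [v_3].
This gives a 10×30 integer matrix of rank 9; reducing to Smith normal form yields diagonal entries (1,1,1,1,1,1,1,1,1).

∂_2: C_2 → C_1 acts by ∂[p,q,r] = [q,r] − [p,r] + [p,q]. For instance
  ∂[v_5,v_6,v_8] = [v_6,v_8] − [v_5,v_8] + [v_5,v_6],
  ∂[v_2,v_5,v_7] = [v_5,v_7] − [v_2,v_7] + [v_2,v_5].
The 30×20 boundary matrix has rank 20 and Smith normal form diag(1,1,1,1,1,1,1,1,1,1,1,1,1,1,1,1,1,1,1,2).

Now H_k = ker ∂_k / im ∂_{k+1}, so:

  H_0: rank C_0 − rank ∂_1 = 10 − 9 = 1, and the invariant factors of ∂_1 are all 1, so H_0 = Z.
  H_1: rank ker ∂_1 − rank ∂_2 = (30 − 9) − 20 = 1, and ∂_2 has invariant factor 2 > 1, so H_1 = Z ⊕ Z/2.
  H_2: rank ker ∂_2 − rank ∂_3 = (20 − 20) − 0 = 0, and there is no ∂_3, so H_2 = 0.

H_0 = Z,  H_1 = Z ⊕ Z/2,  H_2 = 0.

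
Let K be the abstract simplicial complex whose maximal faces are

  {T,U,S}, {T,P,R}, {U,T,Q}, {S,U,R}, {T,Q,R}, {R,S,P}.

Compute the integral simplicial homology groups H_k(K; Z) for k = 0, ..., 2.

H_0 ≅ Z,  H_1 ≅ Z,  H_2 = 0.

Order the vertices as P < Q < R < S < T < U. Listing each simplex with vertices in this order, K has dimension 2 with simplices:

  0-simplices (6): P, Q, R, S, T, U
  1-simplices (12): PR, PS, PT, QR, QT, QU, RS, RT, RU, ST, SU, TU
  2-simplices (6): PRS, PRT, QRT, QTU, RSU, STU

Hence C_0 ≅ Z^6, C_1 ≅ Z^12, C_2 ≅ Z^6.

The boundary map ∂_1: C_1 → C_0 maps an edge to its endpoints' difference, ∂[p,q] = q − p. For instance
  ∂PT = T − P.
The resulting 6×12 matrix has rank 5, and its Smith normal form has invariant factors (1,1,1,1,1).

Boundary ∂_2: C_2 → C_1 sends each 2-simplex [p,q,r] to [q,r] − [p,r] + [p,q]. For instance
  ∂QRT = RT − QT + QR,
  ∂PRS = RS − PS + PR.
The resulting 12×6 matrix has rank 6, and its Smith normal form has invariant factors (1,1,1,1,1,1).

From H_k ≅ ker(∂_k) / im(∂_{k+1}) we obtain:

  H_0: rank C_0 − rank ∂_1 = 6 − 5 = 1, and the invariant factors of ∂_1 are all 1, so H_0 ≅ Z.
  H_1: rank ker ∂_1 − rank ∂_2 = (12 − 5) − 6 = 1, and the invariant factors of ∂_2 are all 1, so H_1 ≅ Z.
  H_2: rank ker ∂_2 − rank ∂_3 = (6 − 6) − 0 = 0, and there is no ∂_3, so H_2 ≅ 0.

(K is a triangulation of the cylinder S^1 x I.)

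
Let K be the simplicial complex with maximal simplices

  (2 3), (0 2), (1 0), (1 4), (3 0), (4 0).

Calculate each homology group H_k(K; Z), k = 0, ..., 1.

H_0 ≅ Z,  H_1 ≅ Z^2.

We work with the vertex ordering 0 < 1 < 2 < 3 < 4. The simplices of K, each written with vertices in increasing order, are:

  0-simplices (5): [0], [1], [2], [3], [4]
  1-simplices (6): [0,1], [0,2], [0,3], [0,4], [1,4], [2,3]

so the chain groups are C_0 ≅ Z^5, C_1 ≅ Z^6.

∂_1: C_1 → C_0 sends each edge [p,q] (with p < q) to q − p.
The 5×6 boundary matrix has rank 4 and Smith normal form diag(1,1,1,1).

Reading off H_k = ker ∂_k / im ∂_{k+1}:

  H_0: rank C_0 − rank ∂_1 = 5 − 4 = 1, and the invariant factors of ∂_1 are all 1, so H_0 = Z.
  H_1: rank ker ∂_1 − rank ∂_2 = (6 − 4) − 0 = 2, and there is no ∂_2, so H_1 = Z^2.

(K is a triangulation of a wedge of 2 circles.)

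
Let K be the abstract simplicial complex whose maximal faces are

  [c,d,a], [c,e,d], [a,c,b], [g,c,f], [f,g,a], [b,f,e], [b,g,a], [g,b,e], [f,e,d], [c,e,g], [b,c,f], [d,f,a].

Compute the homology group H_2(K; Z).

Take the total order a < b < c < d < e < f < g on the vertex set. Then K (dimension 2) consists of the simplices:

  0-simplices (7): a, b, c, d, e, f, g
  1-simplices (18): ab, ac, ad, af, ag, bc, be, bf, bg, cd, ce, cf, cg, de, df, ef, eg, fg
  2-simplices (12): abc, abg, acd, adf, afg, bcf, bef, beg, cde, ceg, cfg, def

Hence C_0 ≅ Z^7, C_1 ≅ Z^18, C_2 ≅ Z^12.

Boundary ∂_1: C_1 → C_0 sends each edge [p,q] (with p < q) to q − p. For instance
  ∂bc = c − b.
This gives a 7×18 integer matrix of rank 6; reducing to Smith normal form yields diagonal entries (1,1,1,1,1,1).

Boundary ∂_2: C_2 → C_1 maps a triangle to the signed sum of its edges. For instance
  ∂acd = cd − ad + ac,
  ∂beg = eg − bg + be.
The 18×12 boundary matrix has rank 12 and Smith normal form diag(1,1,1,1,1,1,1,1,1,1,1,2).

From H_k ≅ ker(∂_k) / im(∂_{k+1}) we obtain:

  H_2: rank ker ∂_2 − rank ∂_3 = (12 − 12) − 0 = 0, and there is no ∂_3, so H_2 ≅ 0.

(K is a triangulation of the real projective plane RP^2.)

H_2 = 0.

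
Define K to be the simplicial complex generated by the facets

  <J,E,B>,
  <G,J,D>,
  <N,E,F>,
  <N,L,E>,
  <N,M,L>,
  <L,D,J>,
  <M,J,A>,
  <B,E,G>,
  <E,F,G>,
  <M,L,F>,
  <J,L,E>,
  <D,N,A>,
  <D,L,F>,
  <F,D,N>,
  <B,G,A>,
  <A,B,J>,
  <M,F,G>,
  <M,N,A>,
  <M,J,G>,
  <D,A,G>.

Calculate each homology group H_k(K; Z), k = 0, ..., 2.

Fix the vertex order A < B < D < E < F < G < J < L < M < N and write every simplex with vertices in increasing order. Then dim K = 2 and the simplices of K are:

  0-simplices (10): A, B, D, E, F, G, J, L, M, N
  1-simplices (30): AB, AD, AG, AJ, AM, AN, BE, BG, BJ, DF, DG, DJ, DL, DN, EF, EG, EJ, EL, EN, FG, FL, FM, FN, GJ, GM, JL, JM, LM, LN, MN
  2-simplices (20): ABG, ABJ, ADG, ADN, AJM, AMN, BEG, BEJ, DFL, DFN, DGJ, DJL, EFG, EFN, EJL, ELN, FGM, FLM, GJM, LMN

Hence C_0 ≅ Z^10, C_1 ≅ Z^30, C_2 ≅ Z^20.

The boundary map ∂_1: C_1 → C_0 sends each edge [p,q] (with p < q) to q − p. For instance
  ∂MN = N − M.
The 10×30 boundary matrix has rank 9 and Smith normal form diag(1,1,1,1,1,1,1,1,1).

∂_2: C_2 → C_1 sends each 2-simplex [p,q,r] to [q,r] − [p,r] + [p,q]. For instance
  ∂DGJ = GJ − DJ + DG,
  ∂EJL = JL − EL + EJ.
The resulting 30×20 matrix has rank 20, and its Smith normal form has invariant factors (1,1,1,1,1,1,1,1,1,1,1,1,1,1,1,1,1,1,1,2).

Computing H_k = (kernel of ∂_k) / (image of ∂_{k+1}):

  H_0: rank C_0 − rank ∂_1 = 10 − 9 = 1, and the invariant factors of ∂_1 are all 1, so H_0 = Z.
  H_1: rank ker ∂_1 − rank ∂_2 = (30 − 9) − 20 = 1, and ∂_2 has invariant factor 2 > 1, so H_1 = Z × Z/2.
  H_2: rank ker ∂_2 − rank ∂_3 = (20 − 20) − 0 = 0, and there is no ∂_3, so H_2 = 0.

H_0 = Z,  H_1 = Z × Z/2,  H_2 = 0.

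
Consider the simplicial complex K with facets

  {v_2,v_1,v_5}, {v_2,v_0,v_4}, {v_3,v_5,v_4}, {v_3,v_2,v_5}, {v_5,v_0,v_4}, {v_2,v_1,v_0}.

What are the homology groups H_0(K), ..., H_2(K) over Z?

H_0 = Z,  H_1 = Z,  H_2 = 0.

Take the total order v_0 < v_1 < v_2 < v_3 < v_4 < v_5 on the vertex set. Then K (dimension 2) consists of the simplices:

  0-simplices (6): [v_0], [v_1], [v_2], [v_3], [v_4], [v_5]
  1-simplices (12): [v_0,v_1], [v_0,v_2], [v_0,v_4], [v_0,v_5], [v_1,v_2], [v_1,v_5], [v_2,v_3], [v_2,v_4], [v_2,v_5], [v_3,v_4], [v_3,v_5], [v_4,v_5]
  2-simplices (6): [v_0,v_1,v_2], [v_0,v_2,v_4], [v_0,v_4,v_5], [v_1,v_2,v_5], [v_2,v_3,v_5], [v_3,v_4,v_5]

so the chain groups are C_0 ≅ Z^6, C_1 ≅ Z^12, C_2 ≅ Z^6.

Boundary ∂_1: C_1 → C_0 sends each edge [p,q] (with p < q) to q − p. For instance
  ∂[v_1,v_5] = [v_5] − [v_1].
This gives a 6×12 integer matrix of rank 5; reducing to Smith normal form yields diagonal entries (1,1,1,1,1).

∂_2: C_2 → C_1 acts by ∂[p,q,r] = [q,r] − [p,r] + [p,q]. For instance
  ∂[v_2,v_3,v_5] = [v_3,v_5] − [v_2,v_5] + [v_2,v_3],
  ∂[v_1,v_2,v_5] = [v_2,v_5] − [v_1,v_5] + [v_1,v_2].
The 12×6 boundary matrix has rank 6 and Smith normal form diag(1,1,1,1,1,1).

From H_k ≅ ker(∂_k) / im(∂_{k+1}) we obtain:

  H_0: rank C_0 − rank ∂_1 = 6 − 5 = 1, and the invariant factors of ∂_1 are all 1, so H_0 = Z.
  H_1: rank ker ∂_1 − rank ∂_2 = (12 − 5) − 6 = 1, and the invariant factors of ∂_2 are all 1, so H_1 = Z.
  H_2: rank ker ∂_2 − rank ∂_3 = (6 − 6) − 0 = 0, and there is no ∂_3, so H_2 = 0.

As a check, the Euler characteristic is 6 − 12 + 6 = 0, which agrees with 1 − 1 + 0 = 0.
(K is a triangulation of the cylinder S^1 x I.)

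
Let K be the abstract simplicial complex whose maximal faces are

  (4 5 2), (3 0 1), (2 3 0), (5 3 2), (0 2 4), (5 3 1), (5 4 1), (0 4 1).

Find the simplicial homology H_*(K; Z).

Fix the vertex order 0 < 1 < 2 < 3 < 4 < 5 and write every simplex with vertices in increasing order. Then dim K = 2 and the simplices of K are:

  0-simplices (6): [0], [1], [2], [3], [4], [5]
  1-simplices (12): [0,1], [0,2], [0,3], [0,4], [1,3], [1,4], [1,5], [2,3], [2,4], [2,5], [3,5], [4,5]
  2-simplices (8): [0,1,3], [0,1,4], [0,2,3], [0,2,4], [1,3,5], [1,4,5], [2,3,5], [2,4,5]

so the chain groups are C_0 ≅ Z^6, C_1 ≅ Z^12, C_2 ≅ Z^8.

∂_1: C_1 → C_0 is given by ∂[p,q] = [q] − [p].
The 6×12 boundary matrix has rank 5 and Smith normal form diag(1,1,1,1,1).

Boundary ∂_2: C_2 → C_1 acts by ∂[p,q,r] = [q,r] − [p,r] + [p,q]. For instance
  ∂[0,2,4] = [2,4] − [0,4] + [0,2],
  ∂[2,4,5] = [4,5] − [2,5] + [2,4].
The resulting 12×8 matrix has rank 7, and its Smith normal form has invariant factors (1,1,1,1,1,1,1).

Reading off H_k = ker ∂_k / im ∂_{k+1}:

  H_0: rank C_0 − rank ∂_1 = 6 − 5 = 1, and the invariant factors of ∂_1 are all 1, so H_0 ≅ Z.
  H_1: rank ker ∂_1 − rank ∂_2 = (12 − 5) − 7 = 0, and the invariant factors of ∂_2 are all 1, so H_1 ≅ 0.
  H_2: rank ker ∂_2 − rank ∂_3 = (8 − 7) − 0 = 1, and there is no ∂_3, so H_2 ≅ Z.

H_0 = Z,  H_1 = 0,  H_2 = Z.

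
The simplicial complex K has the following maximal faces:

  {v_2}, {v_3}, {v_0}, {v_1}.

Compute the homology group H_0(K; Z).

H_0 ≅ Z^4.

Order the vertices as v_0 < v_1 < v_2 < v_3. Listing each simplex with vertices in this order, K has dimension 0 with simplices:

  0-simplices (4): [v_0], [v_1], [v_2], [v_3]

Hence C_0 ≅ Z^4.

Reading off H_k = ker ∂_k / im ∂_{k+1}:

  H_0: rank C_0 − rank ∂_1 = 4 − 0 = 4, and there is no ∂_1, so H_0 = Z^4.

(K is a triangulation of a set of 4 points.)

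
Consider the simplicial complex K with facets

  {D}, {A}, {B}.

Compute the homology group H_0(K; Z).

H_0 = Z^3.

We work with the vertex ordering A < B < D. The simplices of K, each written with vertices in increasing order, are:

  0-simplices (3): A, B, D

so the chain groups are C_0 ≅ Z^3.

Computing H_k = (kernel of ∂_k) / (image of ∂_{k+1}):

  H_0: rank C_0 − rank ∂_1 = 3 − 0 = 3, and there is no ∂_1, so H_0 = Z^3.

(K is a triangulation of a set of 3 points.)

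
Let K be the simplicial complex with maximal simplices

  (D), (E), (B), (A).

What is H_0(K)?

H_0 ≅ Z^4.

Take the total order A < B < D < E on the vertex set. Then K (dimension 0) consists of the simplices:

  0-simplices (4): A, B, D, E

so the chain groups are C_0 ≅ Z^4.

Now H_k = ker ∂_k / im ∂_{k+1}, so:

  H_0: rank C_0 − rank ∂_1 = 4 − 0 = 4, and there is no ∂_1, so H_0 ≅ Z^4.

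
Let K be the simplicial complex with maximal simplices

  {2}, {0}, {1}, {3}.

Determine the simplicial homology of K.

H_0 ≅ Z^4.

Order the vertices as 0 < 1 < 2 < 3. Listing each simplex with vertices in this order, K has dimension 0 with simplices:

  0-simplices (4): [0], [1], [2], [3]

so the chain groups are C_0 ≅ Z^4.

Reading off H_k = ker ∂_k / im ∂_{k+1}:

  H_0: rank C_0 − rank ∂_1 = 4 − 0 = 4, and there is no ∂_1, so H_0 ≅ Z^4.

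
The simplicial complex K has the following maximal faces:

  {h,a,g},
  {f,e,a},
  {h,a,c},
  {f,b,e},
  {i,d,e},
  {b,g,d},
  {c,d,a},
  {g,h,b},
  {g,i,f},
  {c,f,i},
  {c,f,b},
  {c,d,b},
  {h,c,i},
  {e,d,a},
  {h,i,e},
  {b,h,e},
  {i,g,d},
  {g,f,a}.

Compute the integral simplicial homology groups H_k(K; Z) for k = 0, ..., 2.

We work with the vertex ordering a < b < c < d < e < f < g < h < i. The simplices of K, each written with vertices in increasing order, are:

  0-simplices (9): a, b, c, d, e, f, g, h, i
  1-simplices (27): ac, ad, ae, af, ag, ah, bc, bd, be, bf, bg, bh, cd, cf, ch, ci, de, dg, di, ef, eh, ei, fg, fi, gh, gi, hi
  2-simplices (18): acd, ach, ade, aef, afg, agh, bcd, bcf, bdg, bef, beh, bgh, cfi, chi, dei, dgi, ehi, fgi

so the chain groups are C_0 ≅ Z^9, C_1 ≅ Z^27, C_2 ≅ Z^18.

Boundary ∂_1: C_1 → C_0 maps an edge to its endpoints' difference, ∂[p,q] = q − p.
The 9×27 boundary matrix has rank 8 and Smith normal form diag(1,1,1,1,1,1,1,1).

The boundary map ∂_2: C_2 → C_1 maps a triangle to the signed sum of its edges. For instance
  ∂bcf = cf − bf + bc,
  ∂bgh = gh − bh + bg.
The 27×18 boundary matrix has rank 17 and Smith normal form diag(1,1,1,1,1,1,1,1,1,1,1,1,1,1,1,1,1).

Computing H_k = (kernel of ∂_k) / (image of ∂_{k+1}):

  H_0: rank C_0 − rank ∂_1 = 9 − 8 = 1, and the invariant factors of ∂_1 are all 1, so H_0 ≅ Z.
  H_1: rank ker ∂_1 − rank ∂_2 = (27 − 8) − 17 = 2, and the invariant factors of ∂_2 are all 1, so H_1 ≅ Z^2.
  H_2: rank ker ∂_2 − rank ∂_3 = (18 − 17) − 0 = 1, and there is no ∂_3, so H_2 ≅ Z.

H_0 ≅ Z,  H_1 ≅ Z^2,  H_2 ≅ Z.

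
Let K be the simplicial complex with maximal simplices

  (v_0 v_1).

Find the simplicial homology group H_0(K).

Take the total order v_0 < v_1 on the vertex set. Then K (dimension 1) consists of the simplices:

  0-simplices (2): [v_0], [v_1]
  1-simplices (1): [v_0,v_1]

giving chain groups C_0 ≅ Z^2, C_1 ≅ Z^1.

∂_1: C_1 → C_0 is given by ∂[p,q] = [q] − [p]. For instance
  ∂[v_0,v_1] = [v_1] − [v_0].
As a 2×1 matrix over Z this has rank 1, with invariant factors (1).

Computing H_k = (kernel of ∂_k) / (image of ∂_{k+1}):

  H_0: rank C_0 − rank ∂_1 = 2 − 1 = 1, and the invariant factors of ∂_1 are all 1, so H_0 = Z.

(K is a triangulation of the 1-simplex.)

H_0 = Z.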